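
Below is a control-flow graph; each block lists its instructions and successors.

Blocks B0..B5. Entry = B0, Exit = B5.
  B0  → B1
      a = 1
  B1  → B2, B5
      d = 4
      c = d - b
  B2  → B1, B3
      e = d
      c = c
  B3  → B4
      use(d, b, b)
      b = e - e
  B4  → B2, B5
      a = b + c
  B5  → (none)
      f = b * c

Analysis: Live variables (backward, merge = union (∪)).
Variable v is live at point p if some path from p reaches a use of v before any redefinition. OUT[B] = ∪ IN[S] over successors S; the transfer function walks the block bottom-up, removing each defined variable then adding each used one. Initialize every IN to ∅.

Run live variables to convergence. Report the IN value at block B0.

Answer: {b}

Working:
Converged values:
  B0:  IN={b}  OUT={b}
  B1:  IN={b}  OUT={b, c, d}
  B2:  IN={b, c, d}  OUT={b, c, d, e}
  B3:  IN={b, c, d, e}  OUT={b, c, d}
  B4:  IN={b, c, d}  OUT={b, c, d}
  B5:  IN={b, c}  OUT={}

Merge at B0: OUT[B0] = IN[B1] = {b}
Applying B0's transfer function to that OUT value gives IN[B0] (row B0 above).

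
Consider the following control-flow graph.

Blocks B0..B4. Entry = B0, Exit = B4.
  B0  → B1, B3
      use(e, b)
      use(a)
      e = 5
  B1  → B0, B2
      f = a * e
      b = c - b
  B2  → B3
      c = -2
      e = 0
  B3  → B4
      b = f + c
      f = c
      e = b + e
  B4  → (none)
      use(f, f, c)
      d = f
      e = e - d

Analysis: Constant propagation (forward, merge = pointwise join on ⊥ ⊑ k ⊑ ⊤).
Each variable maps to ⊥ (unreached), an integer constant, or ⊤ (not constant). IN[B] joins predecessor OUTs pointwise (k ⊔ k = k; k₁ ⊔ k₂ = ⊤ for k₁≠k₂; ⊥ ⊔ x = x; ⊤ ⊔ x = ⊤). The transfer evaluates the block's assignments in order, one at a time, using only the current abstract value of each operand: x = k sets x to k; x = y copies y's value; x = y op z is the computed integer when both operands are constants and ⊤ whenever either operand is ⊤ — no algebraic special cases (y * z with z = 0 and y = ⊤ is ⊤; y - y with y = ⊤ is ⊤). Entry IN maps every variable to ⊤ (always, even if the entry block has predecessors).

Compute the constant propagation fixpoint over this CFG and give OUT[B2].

Answer: {a: ⊤, b: ⊤, c: -2, d: ⊤, e: 0, f: ⊤}

Derivation:
Converged values:
  B0: | IN=(all ⊤) | OUT={e:5; rest ⊤}
  B1: | IN={e:5; rest ⊤} | OUT={e:5; rest ⊤}
  B2: | IN={e:5; rest ⊤} | OUT={c:-2, e:0; rest ⊤}
  B3: | IN=(all ⊤) | OUT=(all ⊤)
  B4: | IN=(all ⊤) | OUT=(all ⊤)

Merge at B2: IN[B2] = OUT[B1] = {a: ⊤, b: ⊤, c: ⊤, d: ⊤, e: 5, f: ⊤}
Applying B2's transfer function to that IN value gives OUT[B2] (row B2 above).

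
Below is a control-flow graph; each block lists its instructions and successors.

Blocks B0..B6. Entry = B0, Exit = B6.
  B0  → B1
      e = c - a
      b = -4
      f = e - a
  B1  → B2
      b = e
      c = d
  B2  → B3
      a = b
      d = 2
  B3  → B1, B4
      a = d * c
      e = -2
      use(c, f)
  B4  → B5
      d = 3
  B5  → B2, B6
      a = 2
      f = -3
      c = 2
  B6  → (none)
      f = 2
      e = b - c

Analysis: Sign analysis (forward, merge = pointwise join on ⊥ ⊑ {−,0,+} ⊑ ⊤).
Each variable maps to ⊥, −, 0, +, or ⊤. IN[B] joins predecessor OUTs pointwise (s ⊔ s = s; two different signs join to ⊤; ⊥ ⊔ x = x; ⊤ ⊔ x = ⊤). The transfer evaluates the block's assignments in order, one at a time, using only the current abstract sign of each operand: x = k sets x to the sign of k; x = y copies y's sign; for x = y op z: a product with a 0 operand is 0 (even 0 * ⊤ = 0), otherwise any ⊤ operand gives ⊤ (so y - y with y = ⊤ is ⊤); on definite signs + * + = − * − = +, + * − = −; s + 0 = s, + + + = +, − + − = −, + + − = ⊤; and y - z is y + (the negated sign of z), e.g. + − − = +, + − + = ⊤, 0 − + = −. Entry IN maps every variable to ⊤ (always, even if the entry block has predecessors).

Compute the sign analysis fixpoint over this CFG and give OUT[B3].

Answer: {a: ⊤, b: ⊤, c: ⊤, d: +, e: -, f: ⊤}

Working:
Fixpoint table:
  B0: | IN=(all ⊤) | OUT={b:-; rest ⊤}
  B1: | IN=(all ⊤) | OUT=(all ⊤)
  B2: | IN=(all ⊤) | OUT={d:+; rest ⊤}
  B3: | IN={d:+; rest ⊤} | OUT={d:+, e:-; rest ⊤}
  B4: | IN={d:+, e:-; rest ⊤} | OUT={d:+, e:-; rest ⊤}
  B5: | IN={d:+, e:-; rest ⊤} | OUT={a:+, c:+, d:+, e:-, f:-; rest ⊤}
  B6: | IN={a:+, c:+, d:+, e:-, f:-; rest ⊤} | OUT={a:+, c:+, d:+, f:+; rest ⊤}

Merge at B3: IN[B3] = OUT[B2] = {a: ⊤, b: ⊤, c: ⊤, d: +, e: ⊤, f: ⊤}
Applying B3's transfer function to that IN value gives OUT[B3] (row B3 above).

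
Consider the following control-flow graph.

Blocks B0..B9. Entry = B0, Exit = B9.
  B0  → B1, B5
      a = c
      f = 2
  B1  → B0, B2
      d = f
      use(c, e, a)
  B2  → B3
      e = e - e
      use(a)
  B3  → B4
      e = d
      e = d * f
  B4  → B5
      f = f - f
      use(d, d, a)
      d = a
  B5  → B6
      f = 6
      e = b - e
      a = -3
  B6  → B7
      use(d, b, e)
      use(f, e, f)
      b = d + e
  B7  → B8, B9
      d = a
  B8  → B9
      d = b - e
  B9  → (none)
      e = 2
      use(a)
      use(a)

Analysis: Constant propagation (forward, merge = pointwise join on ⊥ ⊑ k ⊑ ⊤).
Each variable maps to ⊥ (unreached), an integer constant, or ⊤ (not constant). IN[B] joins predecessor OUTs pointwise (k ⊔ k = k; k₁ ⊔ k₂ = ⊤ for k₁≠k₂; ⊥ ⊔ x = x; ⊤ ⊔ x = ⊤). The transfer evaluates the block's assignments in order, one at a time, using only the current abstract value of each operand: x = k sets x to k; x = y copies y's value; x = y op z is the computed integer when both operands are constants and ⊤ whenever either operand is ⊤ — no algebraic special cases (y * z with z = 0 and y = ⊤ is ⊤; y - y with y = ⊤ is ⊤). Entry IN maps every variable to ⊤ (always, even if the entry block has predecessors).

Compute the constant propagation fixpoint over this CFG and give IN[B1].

Fixpoint table:
  B0:   IN=(all ⊤)   OUT={f:2; rest ⊤}
  B1:   IN={f:2; rest ⊤}   OUT={d:2, f:2; rest ⊤}
  B2:   IN={d:2, f:2; rest ⊤}   OUT={d:2, f:2; rest ⊤}
  B3:   IN={d:2, f:2; rest ⊤}   OUT={d:2, e:4, f:2; rest ⊤}
  B4:   IN={d:2, e:4, f:2; rest ⊤}   OUT={e:4, f:0; rest ⊤}
  B5:   IN=(all ⊤)   OUT={a:-3, f:6; rest ⊤}
  B6:   IN={a:-3, f:6; rest ⊤}   OUT={a:-3, f:6; rest ⊤}
  B7:   IN={a:-3, f:6; rest ⊤}   OUT={a:-3, d:-3, f:6; rest ⊤}
  B8:   IN={a:-3, d:-3, f:6; rest ⊤}   OUT={a:-3, f:6; rest ⊤}
  B9:   IN={a:-3, f:6; rest ⊤}   OUT={a:-3, e:2, f:6; rest ⊤}

Merge at B1: IN[B1] = OUT[B0] = {a: ⊤, b: ⊤, c: ⊤, d: ⊤, e: ⊤, f: 2}

Answer: {a: ⊤, b: ⊤, c: ⊤, d: ⊤, e: ⊤, f: 2}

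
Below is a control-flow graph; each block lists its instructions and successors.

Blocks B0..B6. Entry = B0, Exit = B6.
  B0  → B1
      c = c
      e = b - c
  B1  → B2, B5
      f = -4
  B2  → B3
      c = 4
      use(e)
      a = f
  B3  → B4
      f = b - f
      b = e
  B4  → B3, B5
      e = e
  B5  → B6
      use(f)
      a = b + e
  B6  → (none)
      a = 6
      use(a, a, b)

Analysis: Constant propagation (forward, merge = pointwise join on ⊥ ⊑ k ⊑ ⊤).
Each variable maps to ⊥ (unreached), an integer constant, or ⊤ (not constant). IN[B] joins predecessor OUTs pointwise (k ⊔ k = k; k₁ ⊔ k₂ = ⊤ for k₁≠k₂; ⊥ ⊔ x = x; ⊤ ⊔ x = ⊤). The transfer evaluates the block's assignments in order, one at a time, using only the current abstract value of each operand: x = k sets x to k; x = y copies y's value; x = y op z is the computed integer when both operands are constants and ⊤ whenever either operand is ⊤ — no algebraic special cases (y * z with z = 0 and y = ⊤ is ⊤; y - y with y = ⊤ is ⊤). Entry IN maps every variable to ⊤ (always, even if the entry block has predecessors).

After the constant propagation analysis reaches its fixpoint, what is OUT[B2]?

Answer: {a: -4, b: ⊤, c: 4, d: ⊤, e: ⊤, f: -4}

Trace:
Fixpoint table:
  B0: | IN=(all ⊤) | OUT=(all ⊤)
  B1: | IN=(all ⊤) | OUT={f:-4; rest ⊤}
  B2: | IN={f:-4; rest ⊤} | OUT={a:-4, c:4, f:-4; rest ⊤}
  B3: | IN={a:-4, c:4; rest ⊤} | OUT={a:-4, c:4; rest ⊤}
  B4: | IN={a:-4, c:4; rest ⊤} | OUT={a:-4, c:4; rest ⊤}
  B5: | IN=(all ⊤) | OUT=(all ⊤)
  B6: | IN=(all ⊤) | OUT={a:6; rest ⊤}

Merge at B2: IN[B2] = OUT[B1] = {a: ⊤, b: ⊤, c: ⊤, d: ⊤, e: ⊤, f: -4}
Applying B2's transfer function to that IN value gives OUT[B2] (row B2 above).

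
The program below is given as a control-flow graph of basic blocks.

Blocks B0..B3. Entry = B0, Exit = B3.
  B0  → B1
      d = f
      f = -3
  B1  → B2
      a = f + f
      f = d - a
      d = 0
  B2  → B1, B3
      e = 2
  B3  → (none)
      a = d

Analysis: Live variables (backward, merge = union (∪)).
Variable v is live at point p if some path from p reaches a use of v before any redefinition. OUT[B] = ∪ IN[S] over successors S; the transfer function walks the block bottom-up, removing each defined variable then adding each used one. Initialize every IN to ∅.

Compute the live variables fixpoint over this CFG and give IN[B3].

Answer: {d}

Working:
Fixpoint table:
  B0:   IN={f}   OUT={d, f}
  B1:   IN={d, f}   OUT={d, f}
  B2:   IN={d, f}   OUT={d, f}
  B3:   IN={d}   OUT={}

B3 is the boundary node: OUT[B3] = {}
Applying B3's transfer function to that OUT value gives IN[B3] (row B3 above).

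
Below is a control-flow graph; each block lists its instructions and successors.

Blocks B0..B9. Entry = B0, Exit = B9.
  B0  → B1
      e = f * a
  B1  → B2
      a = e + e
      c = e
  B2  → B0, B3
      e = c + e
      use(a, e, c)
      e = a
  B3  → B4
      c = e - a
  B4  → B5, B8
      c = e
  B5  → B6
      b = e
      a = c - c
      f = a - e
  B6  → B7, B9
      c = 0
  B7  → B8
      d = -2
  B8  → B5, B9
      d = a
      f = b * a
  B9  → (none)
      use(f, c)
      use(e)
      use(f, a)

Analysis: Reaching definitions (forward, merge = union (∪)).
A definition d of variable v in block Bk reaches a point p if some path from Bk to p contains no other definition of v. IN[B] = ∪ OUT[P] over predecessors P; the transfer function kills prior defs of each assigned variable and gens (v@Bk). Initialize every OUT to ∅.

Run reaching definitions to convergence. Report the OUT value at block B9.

Answer: {a@B1, a@B5, b@B5, c@B4, c@B6, d@B8, e@B2, f@B5, f@B8}

Derivation:
Converged values:
  B0:   IN={a@B1, c@B1, e@B2}   OUT={a@B1, c@B1, e@B0}
  B1:   IN={a@B1, c@B1, e@B0}   OUT={a@B1, c@B1, e@B0}
  B2:   IN={a@B1, c@B1, e@B0}   OUT={a@B1, c@B1, e@B2}
  B3:   IN={a@B1, c@B1, e@B2}   OUT={a@B1, c@B3, e@B2}
  B4:   IN={a@B1, c@B3, e@B2}   OUT={a@B1, c@B4, e@B2}
  B5:   IN={a@B1, a@B5, b@B5, c@B4, c@B6, d@B8, e@B2, f@B8}   OUT={a@B5, b@B5, c@B4, c@B6, d@B8, e@B2, f@B5}
  B6:   IN={a@B5, b@B5, c@B4, c@B6, d@B8, e@B2, f@B5}   OUT={a@B5, b@B5, c@B6, d@B8, e@B2, f@B5}
  B7:   IN={a@B5, b@B5, c@B6, d@B8, e@B2, f@B5}   OUT={a@B5, b@B5, c@B6, d@B7, e@B2, f@B5}
  B8:   IN={a@B1, a@B5, b@B5, c@B4, c@B6, d@B7, e@B2, f@B5}   OUT={a@B1, a@B5, b@B5, c@B4, c@B6, d@B8, e@B2, f@B8}
  B9:   IN={a@B1, a@B5, b@B5, c@B4, c@B6, d@B8, e@B2, f@B5, f@B8}   OUT={a@B1, a@B5, b@B5, c@B4, c@B6, d@B8, e@B2, f@B5, f@B8}

Merge at B9: IN[B9] = OUT[B6] ⊔ OUT[B8] = {a@B1, a@B5, b@B5, c@B4, c@B6, d@B8, e@B2, f@B5, f@B8}
Applying B9's transfer function to that IN value gives OUT[B9] (row B9 above).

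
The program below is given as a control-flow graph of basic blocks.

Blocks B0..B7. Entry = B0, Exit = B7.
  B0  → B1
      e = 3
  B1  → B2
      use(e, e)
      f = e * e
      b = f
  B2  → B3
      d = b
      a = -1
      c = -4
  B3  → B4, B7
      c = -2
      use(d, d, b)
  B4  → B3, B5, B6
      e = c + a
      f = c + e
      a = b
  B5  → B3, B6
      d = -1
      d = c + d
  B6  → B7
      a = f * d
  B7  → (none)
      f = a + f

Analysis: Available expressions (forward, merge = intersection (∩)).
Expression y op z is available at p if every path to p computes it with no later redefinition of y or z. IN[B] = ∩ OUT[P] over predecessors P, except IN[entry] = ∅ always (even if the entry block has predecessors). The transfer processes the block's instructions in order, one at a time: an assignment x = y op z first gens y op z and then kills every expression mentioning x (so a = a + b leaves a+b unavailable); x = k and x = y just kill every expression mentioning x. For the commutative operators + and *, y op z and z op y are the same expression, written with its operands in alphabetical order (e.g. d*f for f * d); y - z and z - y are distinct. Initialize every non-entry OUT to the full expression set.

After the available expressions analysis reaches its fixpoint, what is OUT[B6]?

Answer: {c+e, d*f}

Working:
Fixpoint table:
  B0: | IN={} | OUT={}
  B1: | IN={} | OUT={e*e}
  B2: | IN={e*e} | OUT={e*e}
  B3: | IN={} | OUT={}
  B4: | IN={} | OUT={c+e}
  B5: | IN={c+e} | OUT={c+e}
  B6: | IN={c+e} | OUT={c+e, d*f}
  B7: | IN={} | OUT={}

Merge at B6: IN[B6] = OUT[B4] ∩ OUT[B5] = {c+e}
Applying B6's transfer function to that IN value gives OUT[B6] (row B6 above).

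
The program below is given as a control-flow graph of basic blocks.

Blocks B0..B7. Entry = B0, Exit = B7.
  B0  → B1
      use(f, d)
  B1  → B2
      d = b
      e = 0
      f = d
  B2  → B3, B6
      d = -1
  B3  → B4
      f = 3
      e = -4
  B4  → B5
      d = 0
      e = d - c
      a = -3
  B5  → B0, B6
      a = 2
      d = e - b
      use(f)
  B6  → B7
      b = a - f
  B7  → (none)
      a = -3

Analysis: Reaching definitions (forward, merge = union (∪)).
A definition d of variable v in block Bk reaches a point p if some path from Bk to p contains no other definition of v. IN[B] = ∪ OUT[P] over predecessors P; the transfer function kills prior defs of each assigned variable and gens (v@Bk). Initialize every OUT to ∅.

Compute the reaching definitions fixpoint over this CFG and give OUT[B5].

Per-block solution:
  B0:  IN={a@B5, d@B5, e@B4, f@B3}  OUT={a@B5, d@B5, e@B4, f@B3}
  B1:  IN={a@B5, d@B5, e@B4, f@B3}  OUT={a@B5, d@B1, e@B1, f@B1}
  B2:  IN={a@B5, d@B1, e@B1, f@B1}  OUT={a@B5, d@B2, e@B1, f@B1}
  B3:  IN={a@B5, d@B2, e@B1, f@B1}  OUT={a@B5, d@B2, e@B3, f@B3}
  B4:  IN={a@B5, d@B2, e@B3, f@B3}  OUT={a@B4, d@B4, e@B4, f@B3}
  B5:  IN={a@B4, d@B4, e@B4, f@B3}  OUT={a@B5, d@B5, e@B4, f@B3}
  B6:  IN={a@B5, d@B2, d@B5, e@B1, e@B4, f@B1, f@B3}  OUT={a@B5, b@B6, d@B2, d@B5, e@B1, e@B4, f@B1, f@B3}
  B7:  IN={a@B5, b@B6, d@B2, d@B5, e@B1, e@B4, f@B1, f@B3}  OUT={a@B7, b@B6, d@B2, d@B5, e@B1, e@B4, f@B1, f@B3}

Merge at B5: IN[B5] = OUT[B4] = {a@B4, d@B4, e@B4, f@B3}
Applying B5's transfer function to that IN value gives OUT[B5] (row B5 above).

Answer: {a@B5, d@B5, e@B4, f@B3}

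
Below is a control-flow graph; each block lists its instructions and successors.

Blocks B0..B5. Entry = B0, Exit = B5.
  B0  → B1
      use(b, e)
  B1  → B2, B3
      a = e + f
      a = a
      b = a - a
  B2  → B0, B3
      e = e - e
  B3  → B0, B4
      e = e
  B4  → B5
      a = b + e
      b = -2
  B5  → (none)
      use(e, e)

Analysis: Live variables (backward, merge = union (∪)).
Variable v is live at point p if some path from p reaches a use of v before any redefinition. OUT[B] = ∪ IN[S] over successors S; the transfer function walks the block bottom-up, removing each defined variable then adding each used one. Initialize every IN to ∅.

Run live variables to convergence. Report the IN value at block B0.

Fixpoint table:
  B0: | IN={b, e, f} | OUT={e, f}
  B1: | IN={e, f} | OUT={b, e, f}
  B2: | IN={b, e, f} | OUT={b, e, f}
  B3: | IN={b, e, f} | OUT={b, e, f}
  B4: | IN={b, e} | OUT={e}
  B5: | IN={e} | OUT={}

Merge at B0: OUT[B0] = IN[B1] = {e, f}
Applying B0's transfer function to that OUT value gives IN[B0] (row B0 above).

Answer: {b, e, f}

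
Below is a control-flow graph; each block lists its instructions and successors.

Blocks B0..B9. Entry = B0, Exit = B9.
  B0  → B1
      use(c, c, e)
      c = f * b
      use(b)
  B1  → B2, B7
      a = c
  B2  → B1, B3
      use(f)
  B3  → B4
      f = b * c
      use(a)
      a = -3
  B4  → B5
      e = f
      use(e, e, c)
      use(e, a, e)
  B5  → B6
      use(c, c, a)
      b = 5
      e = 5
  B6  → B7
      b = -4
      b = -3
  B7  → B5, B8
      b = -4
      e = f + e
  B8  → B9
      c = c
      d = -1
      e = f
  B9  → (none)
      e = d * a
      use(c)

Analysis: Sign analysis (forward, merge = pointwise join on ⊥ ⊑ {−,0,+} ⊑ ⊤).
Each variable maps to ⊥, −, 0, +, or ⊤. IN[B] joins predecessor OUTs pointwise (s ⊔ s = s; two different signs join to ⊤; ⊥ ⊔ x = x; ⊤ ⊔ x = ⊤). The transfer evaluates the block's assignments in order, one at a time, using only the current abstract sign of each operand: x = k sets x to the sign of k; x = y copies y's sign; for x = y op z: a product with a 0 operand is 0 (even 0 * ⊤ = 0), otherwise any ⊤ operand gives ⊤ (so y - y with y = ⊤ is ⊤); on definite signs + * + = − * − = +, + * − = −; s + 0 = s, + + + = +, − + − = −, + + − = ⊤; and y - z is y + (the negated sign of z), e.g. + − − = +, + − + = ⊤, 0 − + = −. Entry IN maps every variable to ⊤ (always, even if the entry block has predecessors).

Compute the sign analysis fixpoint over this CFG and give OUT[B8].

Fixpoint table:
  B0: | IN=(all ⊤) | OUT=(all ⊤)
  B1: | IN=(all ⊤) | OUT=(all ⊤)
  B2: | IN=(all ⊤) | OUT=(all ⊤)
  B3: | IN=(all ⊤) | OUT={a:-; rest ⊤}
  B4: | IN={a:-; rest ⊤} | OUT={a:-; rest ⊤}
  B5: | IN=(all ⊤) | OUT={b:+, e:+; rest ⊤}
  B6: | IN={b:+, e:+; rest ⊤} | OUT={b:-, e:+; rest ⊤}
  B7: | IN=(all ⊤) | OUT={b:-; rest ⊤}
  B8: | IN={b:-; rest ⊤} | OUT={b:-, d:-; rest ⊤}
  B9: | IN={b:-, d:-; rest ⊤} | OUT={b:-, d:-; rest ⊤}

Merge at B8: IN[B8] = OUT[B7] = {a: ⊤, b: -, c: ⊤, d: ⊤, e: ⊤, f: ⊤}
Applying B8's transfer function to that IN value gives OUT[B8] (row B8 above).

Answer: {a: ⊤, b: -, c: ⊤, d: -, e: ⊤, f: ⊤}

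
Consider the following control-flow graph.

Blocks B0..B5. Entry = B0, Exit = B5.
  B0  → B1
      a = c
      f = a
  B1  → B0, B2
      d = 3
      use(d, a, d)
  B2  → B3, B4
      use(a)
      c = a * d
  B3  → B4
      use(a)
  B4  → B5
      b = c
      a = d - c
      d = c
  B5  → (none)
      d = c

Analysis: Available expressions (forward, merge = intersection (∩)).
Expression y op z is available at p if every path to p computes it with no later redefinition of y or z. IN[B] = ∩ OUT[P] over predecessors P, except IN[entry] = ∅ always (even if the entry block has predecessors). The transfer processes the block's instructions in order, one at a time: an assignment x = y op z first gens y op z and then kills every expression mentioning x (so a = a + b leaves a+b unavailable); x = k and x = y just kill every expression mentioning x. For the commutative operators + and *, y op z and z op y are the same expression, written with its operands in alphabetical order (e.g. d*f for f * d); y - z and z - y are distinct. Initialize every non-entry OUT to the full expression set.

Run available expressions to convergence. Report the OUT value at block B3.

Answer: {a*d}

Derivation:
Fixpoint table:
  B0:   IN={}   OUT={}
  B1:   IN={}   OUT={}
  B2:   IN={}   OUT={a*d}
  B3:   IN={a*d}   OUT={a*d}
  B4:   IN={a*d}   OUT={}
  B5:   IN={}   OUT={}

Merge at B3: IN[B3] = OUT[B2] = {a*d}
Applying B3's transfer function to that IN value gives OUT[B3] (row B3 above).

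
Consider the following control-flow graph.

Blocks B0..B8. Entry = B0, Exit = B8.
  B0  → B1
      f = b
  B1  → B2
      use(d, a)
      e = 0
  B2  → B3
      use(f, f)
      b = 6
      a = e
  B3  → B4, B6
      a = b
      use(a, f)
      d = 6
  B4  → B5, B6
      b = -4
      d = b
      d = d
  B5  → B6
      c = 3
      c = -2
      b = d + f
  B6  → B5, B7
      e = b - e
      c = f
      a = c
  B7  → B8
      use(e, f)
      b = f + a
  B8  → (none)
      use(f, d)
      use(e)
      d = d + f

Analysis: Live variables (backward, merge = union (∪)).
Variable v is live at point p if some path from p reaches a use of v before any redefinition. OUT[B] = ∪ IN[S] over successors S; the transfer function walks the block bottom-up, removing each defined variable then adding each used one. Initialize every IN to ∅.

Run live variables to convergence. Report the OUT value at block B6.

Answer: {a, d, e, f}

Working:
Converged values:
  B0:  IN={a, b, d}  OUT={a, d, f}
  B1:  IN={a, d, f}  OUT={e, f}
  B2:  IN={e, f}  OUT={b, e, f}
  B3:  IN={b, e, f}  OUT={b, d, e, f}
  B4:  IN={e, f}  OUT={b, d, e, f}
  B5:  IN={d, e, f}  OUT={b, d, e, f}
  B6:  IN={b, d, e, f}  OUT={a, d, e, f}
  B7:  IN={a, d, e, f}  OUT={d, e, f}
  B8:  IN={d, e, f}  OUT={}

Merge at B6: OUT[B6] = IN[B5] ⊔ IN[B7] = {a, d, e, f}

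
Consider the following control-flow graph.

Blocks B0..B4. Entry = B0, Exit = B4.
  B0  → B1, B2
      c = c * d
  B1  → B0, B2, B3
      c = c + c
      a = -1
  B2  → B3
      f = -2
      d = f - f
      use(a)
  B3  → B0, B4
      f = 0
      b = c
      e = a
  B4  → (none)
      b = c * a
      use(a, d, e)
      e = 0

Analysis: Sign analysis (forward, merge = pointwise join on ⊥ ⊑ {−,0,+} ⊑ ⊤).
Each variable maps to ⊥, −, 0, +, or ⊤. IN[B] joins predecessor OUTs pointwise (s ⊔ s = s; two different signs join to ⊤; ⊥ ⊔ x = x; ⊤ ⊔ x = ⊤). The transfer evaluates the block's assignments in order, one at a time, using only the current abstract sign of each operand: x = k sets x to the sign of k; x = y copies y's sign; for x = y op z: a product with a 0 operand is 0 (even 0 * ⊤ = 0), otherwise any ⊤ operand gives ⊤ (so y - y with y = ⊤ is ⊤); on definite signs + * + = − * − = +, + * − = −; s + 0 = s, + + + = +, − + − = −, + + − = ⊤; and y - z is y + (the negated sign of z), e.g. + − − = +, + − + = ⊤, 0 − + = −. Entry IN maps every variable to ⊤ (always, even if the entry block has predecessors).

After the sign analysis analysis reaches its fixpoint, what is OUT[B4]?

Answer: {a: ⊤, b: ⊤, c: ⊤, d: ⊤, e: 0, f: 0}

Trace:
Converged values:
  B0:  IN=(all ⊤)  OUT=(all ⊤)
  B1:  IN=(all ⊤)  OUT={a:-; rest ⊤}
  B2:  IN=(all ⊤)  OUT={f:-; rest ⊤}
  B3:  IN=(all ⊤)  OUT={f:0; rest ⊤}
  B4:  IN={f:0; rest ⊤}  OUT={e:0, f:0; rest ⊤}

Merge at B4: IN[B4] = OUT[B3] = {a: ⊤, b: ⊤, c: ⊤, d: ⊤, e: ⊤, f: 0}
Applying B4's transfer function to that IN value gives OUT[B4] (row B4 above).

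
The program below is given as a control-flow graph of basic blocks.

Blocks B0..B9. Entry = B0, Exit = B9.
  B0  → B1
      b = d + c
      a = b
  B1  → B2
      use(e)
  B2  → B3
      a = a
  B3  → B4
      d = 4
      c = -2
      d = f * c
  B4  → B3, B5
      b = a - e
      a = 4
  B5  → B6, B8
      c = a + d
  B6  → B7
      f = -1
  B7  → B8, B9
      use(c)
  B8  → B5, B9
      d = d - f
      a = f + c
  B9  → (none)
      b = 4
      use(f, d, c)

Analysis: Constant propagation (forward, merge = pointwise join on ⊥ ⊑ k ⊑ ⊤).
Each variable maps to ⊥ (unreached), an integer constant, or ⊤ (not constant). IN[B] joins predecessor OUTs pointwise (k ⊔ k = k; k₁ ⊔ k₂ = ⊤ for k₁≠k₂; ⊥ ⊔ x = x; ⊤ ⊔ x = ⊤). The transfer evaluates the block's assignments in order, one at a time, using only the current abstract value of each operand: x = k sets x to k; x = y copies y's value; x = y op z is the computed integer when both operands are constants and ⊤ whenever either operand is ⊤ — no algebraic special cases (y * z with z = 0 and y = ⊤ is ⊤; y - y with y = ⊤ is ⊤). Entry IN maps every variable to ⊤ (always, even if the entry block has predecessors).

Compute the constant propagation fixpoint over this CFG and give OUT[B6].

Answer: {a: ⊤, b: ⊤, c: ⊤, d: ⊤, e: ⊤, f: -1}

Derivation:
Fixpoint table:
  B0:   IN=(all ⊤)   OUT=(all ⊤)
  B1:   IN=(all ⊤)   OUT=(all ⊤)
  B2:   IN=(all ⊤)   OUT=(all ⊤)
  B3:   IN=(all ⊤)   OUT={c:-2; rest ⊤}
  B4:   IN={c:-2; rest ⊤}   OUT={a:4, c:-2; rest ⊤}
  B5:   IN=(all ⊤)   OUT=(all ⊤)
  B6:   IN=(all ⊤)   OUT={f:-1; rest ⊤}
  B7:   IN={f:-1; rest ⊤}   OUT={f:-1; rest ⊤}
  B8:   IN=(all ⊤)   OUT=(all ⊤)
  B9:   IN=(all ⊤)   OUT={b:4; rest ⊤}

Merge at B6: IN[B6] = OUT[B5] = {a: ⊤, b: ⊤, c: ⊤, d: ⊤, e: ⊤, f: ⊤}
Applying B6's transfer function to that IN value gives OUT[B6] (row B6 above).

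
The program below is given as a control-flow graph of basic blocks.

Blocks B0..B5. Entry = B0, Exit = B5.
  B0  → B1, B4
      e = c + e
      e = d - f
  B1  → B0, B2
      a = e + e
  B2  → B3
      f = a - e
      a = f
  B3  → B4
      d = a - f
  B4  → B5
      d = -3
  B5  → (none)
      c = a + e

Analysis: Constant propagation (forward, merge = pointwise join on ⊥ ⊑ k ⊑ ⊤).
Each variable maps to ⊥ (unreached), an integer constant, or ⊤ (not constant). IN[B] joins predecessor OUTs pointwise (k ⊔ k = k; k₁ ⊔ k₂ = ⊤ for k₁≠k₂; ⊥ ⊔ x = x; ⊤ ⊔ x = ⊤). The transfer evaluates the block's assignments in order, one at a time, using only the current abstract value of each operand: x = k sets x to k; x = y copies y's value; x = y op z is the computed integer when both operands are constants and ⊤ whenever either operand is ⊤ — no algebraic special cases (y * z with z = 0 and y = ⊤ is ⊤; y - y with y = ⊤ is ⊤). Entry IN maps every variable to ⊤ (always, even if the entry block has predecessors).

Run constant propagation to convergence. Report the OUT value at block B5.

Converged values:
  B0:   IN=(all ⊤)   OUT=(all ⊤)
  B1:   IN=(all ⊤)   OUT=(all ⊤)
  B2:   IN=(all ⊤)   OUT=(all ⊤)
  B3:   IN=(all ⊤)   OUT=(all ⊤)
  B4:   IN=(all ⊤)   OUT={d:-3; rest ⊤}
  B5:   IN={d:-3; rest ⊤}   OUT={d:-3; rest ⊤}

Merge at B5: IN[B5] = OUT[B4] = {a: ⊤, b: ⊤, c: ⊤, d: -3, e: ⊤, f: ⊤}
Applying B5's transfer function to that IN value gives OUT[B5] (row B5 above).

Answer: {a: ⊤, b: ⊤, c: ⊤, d: -3, e: ⊤, f: ⊤}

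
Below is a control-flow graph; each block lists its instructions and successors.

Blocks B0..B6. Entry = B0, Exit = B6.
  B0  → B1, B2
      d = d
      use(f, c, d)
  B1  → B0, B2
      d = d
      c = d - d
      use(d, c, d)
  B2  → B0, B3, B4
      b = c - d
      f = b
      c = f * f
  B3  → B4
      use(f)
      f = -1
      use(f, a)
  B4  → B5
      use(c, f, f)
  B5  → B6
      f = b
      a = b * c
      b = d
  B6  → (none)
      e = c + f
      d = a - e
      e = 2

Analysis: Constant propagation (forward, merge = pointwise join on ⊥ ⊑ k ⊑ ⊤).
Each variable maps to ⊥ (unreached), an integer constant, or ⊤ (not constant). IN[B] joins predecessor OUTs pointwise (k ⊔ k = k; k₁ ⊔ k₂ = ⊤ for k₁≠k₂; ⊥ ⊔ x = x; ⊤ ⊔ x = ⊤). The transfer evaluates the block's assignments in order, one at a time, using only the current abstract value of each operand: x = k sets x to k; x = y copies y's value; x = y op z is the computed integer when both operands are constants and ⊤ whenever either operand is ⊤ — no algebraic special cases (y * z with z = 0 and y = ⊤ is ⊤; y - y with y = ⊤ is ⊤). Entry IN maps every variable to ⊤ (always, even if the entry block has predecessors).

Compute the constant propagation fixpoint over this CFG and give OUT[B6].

Converged values:
  B0:   IN=(all ⊤)   OUT=(all ⊤)
  B1:   IN=(all ⊤)   OUT=(all ⊤)
  B2:   IN=(all ⊤)   OUT=(all ⊤)
  B3:   IN=(all ⊤)   OUT={f:-1; rest ⊤}
  B4:   IN=(all ⊤)   OUT=(all ⊤)
  B5:   IN=(all ⊤)   OUT=(all ⊤)
  B6:   IN=(all ⊤)   OUT={e:2; rest ⊤}

Merge at B6: IN[B6] = OUT[B5] = {a: ⊤, b: ⊤, c: ⊤, d: ⊤, e: ⊤, f: ⊤}
Applying B6's transfer function to that IN value gives OUT[B6] (row B6 above).

Answer: {a: ⊤, b: ⊤, c: ⊤, d: ⊤, e: 2, f: ⊤}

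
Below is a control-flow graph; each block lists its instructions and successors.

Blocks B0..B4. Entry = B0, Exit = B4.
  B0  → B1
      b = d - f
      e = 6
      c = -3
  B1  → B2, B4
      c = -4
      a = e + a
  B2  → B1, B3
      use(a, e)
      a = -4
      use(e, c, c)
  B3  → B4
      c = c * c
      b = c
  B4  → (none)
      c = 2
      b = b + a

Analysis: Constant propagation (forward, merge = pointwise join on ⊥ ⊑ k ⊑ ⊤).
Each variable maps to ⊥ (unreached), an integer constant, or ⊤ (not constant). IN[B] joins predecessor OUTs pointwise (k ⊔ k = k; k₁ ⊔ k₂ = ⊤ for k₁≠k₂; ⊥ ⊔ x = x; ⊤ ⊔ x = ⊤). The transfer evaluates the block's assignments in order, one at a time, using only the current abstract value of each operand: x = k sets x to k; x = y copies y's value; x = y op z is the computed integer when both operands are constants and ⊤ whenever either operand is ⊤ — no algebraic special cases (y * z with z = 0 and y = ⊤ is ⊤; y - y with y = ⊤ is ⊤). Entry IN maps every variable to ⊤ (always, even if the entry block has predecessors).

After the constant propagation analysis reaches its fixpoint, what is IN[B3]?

Converged values:
  B0:   IN=(all ⊤)   OUT={c:-3, e:6; rest ⊤}
  B1:   IN={e:6; rest ⊤}   OUT={c:-4, e:6; rest ⊤}
  B2:   IN={c:-4, e:6; rest ⊤}   OUT={a:-4, c:-4, e:6; rest ⊤}
  B3:   IN={a:-4, c:-4, e:6; rest ⊤}   OUT={a:-4, b:16, c:16, e:6; rest ⊤}
  B4:   IN={e:6; rest ⊤}   OUT={c:2, e:6; rest ⊤}

Merge at B3: IN[B3] = OUT[B2] = {a: -4, b: ⊤, c: -4, d: ⊤, e: 6, f: ⊤}

Answer: {a: -4, b: ⊤, c: -4, d: ⊤, e: 6, f: ⊤}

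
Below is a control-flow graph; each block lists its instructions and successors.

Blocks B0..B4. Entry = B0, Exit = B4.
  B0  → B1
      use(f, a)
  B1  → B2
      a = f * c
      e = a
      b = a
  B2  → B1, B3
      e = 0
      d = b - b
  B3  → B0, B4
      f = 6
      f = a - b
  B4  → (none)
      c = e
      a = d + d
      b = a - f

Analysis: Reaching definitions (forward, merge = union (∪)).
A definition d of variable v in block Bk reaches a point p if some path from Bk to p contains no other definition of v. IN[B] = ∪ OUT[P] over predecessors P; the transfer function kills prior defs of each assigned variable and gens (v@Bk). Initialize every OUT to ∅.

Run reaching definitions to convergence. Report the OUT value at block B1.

Per-block solution:
  B0:   IN={a@B1, b@B1, d@B2, e@B2, f@B3}   OUT={a@B1, b@B1, d@B2, e@B2, f@B3}
  B1:   IN={a@B1, b@B1, d@B2, e@B2, f@B3}   OUT={a@B1, b@B1, d@B2, e@B1, f@B3}
  B2:   IN={a@B1, b@B1, d@B2, e@B1, f@B3}   OUT={a@B1, b@B1, d@B2, e@B2, f@B3}
  B3:   IN={a@B1, b@B1, d@B2, e@B2, f@B3}   OUT={a@B1, b@B1, d@B2, e@B2, f@B3}
  B4:   IN={a@B1, b@B1, d@B2, e@B2, f@B3}   OUT={a@B4, b@B4, c@B4, d@B2, e@B2, f@B3}

Merge at B1: IN[B1] = OUT[B0] ⊔ OUT[B2] = {a@B1, b@B1, d@B2, e@B2, f@B3}
Applying B1's transfer function to that IN value gives OUT[B1] (row B1 above).

Answer: {a@B1, b@B1, d@B2, e@B1, f@B3}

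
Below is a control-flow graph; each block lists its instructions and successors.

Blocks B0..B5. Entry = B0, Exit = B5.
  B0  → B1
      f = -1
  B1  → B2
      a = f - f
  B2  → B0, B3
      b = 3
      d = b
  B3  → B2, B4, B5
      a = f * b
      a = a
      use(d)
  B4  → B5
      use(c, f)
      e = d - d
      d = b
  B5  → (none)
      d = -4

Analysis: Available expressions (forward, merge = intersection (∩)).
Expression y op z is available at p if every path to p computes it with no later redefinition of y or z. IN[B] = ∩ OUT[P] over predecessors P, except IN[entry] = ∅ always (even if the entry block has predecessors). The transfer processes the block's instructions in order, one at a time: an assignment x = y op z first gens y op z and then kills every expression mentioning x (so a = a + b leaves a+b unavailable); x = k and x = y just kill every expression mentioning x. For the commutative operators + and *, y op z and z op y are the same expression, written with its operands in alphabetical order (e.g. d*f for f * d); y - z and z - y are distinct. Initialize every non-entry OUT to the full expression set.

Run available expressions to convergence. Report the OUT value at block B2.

Per-block solution:
  B0:   IN={}   OUT={}
  B1:   IN={}   OUT={f-f}
  B2:   IN={f-f}   OUT={f-f}
  B3:   IN={f-f}   OUT={b*f, f-f}
  B4:   IN={b*f, f-f}   OUT={b*f, f-f}
  B5:   IN={b*f, f-f}   OUT={b*f, f-f}

Merge at B2: IN[B2] = OUT[B1] ∩ OUT[B3] = {f-f}
Applying B2's transfer function to that IN value gives OUT[B2] (row B2 above).

Answer: {f-f}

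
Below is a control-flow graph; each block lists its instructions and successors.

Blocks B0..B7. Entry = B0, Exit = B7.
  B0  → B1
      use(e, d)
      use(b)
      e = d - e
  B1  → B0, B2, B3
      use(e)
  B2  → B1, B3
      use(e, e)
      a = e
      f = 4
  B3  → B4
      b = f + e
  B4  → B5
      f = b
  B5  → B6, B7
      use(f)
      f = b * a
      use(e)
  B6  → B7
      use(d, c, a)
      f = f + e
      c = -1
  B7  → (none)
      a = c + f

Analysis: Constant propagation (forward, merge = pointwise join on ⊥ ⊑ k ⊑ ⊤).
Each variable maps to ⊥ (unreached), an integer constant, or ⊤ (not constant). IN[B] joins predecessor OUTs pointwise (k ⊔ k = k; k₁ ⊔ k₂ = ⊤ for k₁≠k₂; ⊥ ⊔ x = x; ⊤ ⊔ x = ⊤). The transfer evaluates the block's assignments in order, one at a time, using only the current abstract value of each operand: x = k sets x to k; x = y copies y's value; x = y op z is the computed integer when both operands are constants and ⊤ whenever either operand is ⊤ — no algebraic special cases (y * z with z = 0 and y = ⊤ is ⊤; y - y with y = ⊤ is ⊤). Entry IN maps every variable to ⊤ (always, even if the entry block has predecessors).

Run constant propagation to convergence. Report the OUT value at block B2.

Fixpoint table:
  B0:  IN=(all ⊤)  OUT=(all ⊤)
  B1:  IN=(all ⊤)  OUT=(all ⊤)
  B2:  IN=(all ⊤)  OUT={f:4; rest ⊤}
  B3:  IN=(all ⊤)  OUT=(all ⊤)
  B4:  IN=(all ⊤)  OUT=(all ⊤)
  B5:  IN=(all ⊤)  OUT=(all ⊤)
  B6:  IN=(all ⊤)  OUT={c:-1; rest ⊤}
  B7:  IN=(all ⊤)  OUT=(all ⊤)

Merge at B2: IN[B2] = OUT[B1] = {a: ⊤, b: ⊤, c: ⊤, d: ⊤, e: ⊤, f: ⊤}
Applying B2's transfer function to that IN value gives OUT[B2] (row B2 above).

Answer: {a: ⊤, b: ⊤, c: ⊤, d: ⊤, e: ⊤, f: 4}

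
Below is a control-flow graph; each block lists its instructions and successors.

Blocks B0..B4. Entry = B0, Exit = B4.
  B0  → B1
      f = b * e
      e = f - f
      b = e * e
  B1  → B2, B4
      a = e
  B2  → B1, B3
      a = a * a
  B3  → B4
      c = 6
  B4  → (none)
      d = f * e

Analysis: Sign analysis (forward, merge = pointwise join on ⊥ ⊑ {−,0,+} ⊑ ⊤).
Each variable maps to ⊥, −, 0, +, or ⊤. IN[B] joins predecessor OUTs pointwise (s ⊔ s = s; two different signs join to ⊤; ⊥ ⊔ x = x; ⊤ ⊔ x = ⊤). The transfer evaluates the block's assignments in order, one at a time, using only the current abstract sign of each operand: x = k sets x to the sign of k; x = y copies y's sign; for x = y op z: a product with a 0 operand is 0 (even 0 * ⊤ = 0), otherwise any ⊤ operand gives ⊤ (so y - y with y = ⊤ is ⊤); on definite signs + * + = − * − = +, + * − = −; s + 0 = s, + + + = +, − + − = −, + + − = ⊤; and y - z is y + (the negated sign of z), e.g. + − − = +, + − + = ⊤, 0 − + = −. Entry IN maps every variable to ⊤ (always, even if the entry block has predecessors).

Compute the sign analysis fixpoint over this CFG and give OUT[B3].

Per-block solution:
  B0: | IN=(all ⊤) | OUT=(all ⊤)
  B1: | IN=(all ⊤) | OUT=(all ⊤)
  B2: | IN=(all ⊤) | OUT=(all ⊤)
  B3: | IN=(all ⊤) | OUT={c:+; rest ⊤}
  B4: | IN=(all ⊤) | OUT=(all ⊤)

Merge at B3: IN[B3] = OUT[B2] = {a: ⊤, b: ⊤, c: ⊤, d: ⊤, e: ⊤, f: ⊤}
Applying B3's transfer function to that IN value gives OUT[B3] (row B3 above).

Answer: {a: ⊤, b: ⊤, c: +, d: ⊤, e: ⊤, f: ⊤}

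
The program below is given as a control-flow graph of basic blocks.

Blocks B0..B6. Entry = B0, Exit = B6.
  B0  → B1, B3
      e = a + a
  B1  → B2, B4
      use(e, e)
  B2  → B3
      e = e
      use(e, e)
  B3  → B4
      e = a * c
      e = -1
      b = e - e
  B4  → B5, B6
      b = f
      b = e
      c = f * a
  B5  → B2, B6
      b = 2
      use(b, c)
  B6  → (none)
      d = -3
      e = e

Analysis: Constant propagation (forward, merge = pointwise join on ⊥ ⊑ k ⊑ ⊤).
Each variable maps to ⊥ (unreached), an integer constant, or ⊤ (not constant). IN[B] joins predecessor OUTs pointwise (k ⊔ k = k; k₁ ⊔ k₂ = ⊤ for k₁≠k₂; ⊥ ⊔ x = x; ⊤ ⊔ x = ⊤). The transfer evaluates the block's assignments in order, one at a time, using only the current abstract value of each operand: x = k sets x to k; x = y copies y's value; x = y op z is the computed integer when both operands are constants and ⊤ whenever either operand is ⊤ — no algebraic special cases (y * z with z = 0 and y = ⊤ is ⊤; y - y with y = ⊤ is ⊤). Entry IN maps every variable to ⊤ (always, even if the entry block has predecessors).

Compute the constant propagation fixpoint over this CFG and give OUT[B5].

Answer: {a: ⊤, b: 2, c: ⊤, d: ⊤, e: ⊤, f: ⊤}

Derivation:
Per-block solution:
  B0: | IN=(all ⊤) | OUT=(all ⊤)
  B1: | IN=(all ⊤) | OUT=(all ⊤)
  B2: | IN=(all ⊤) | OUT=(all ⊤)
  B3: | IN=(all ⊤) | OUT={b:0, e:-1; rest ⊤}
  B4: | IN=(all ⊤) | OUT=(all ⊤)
  B5: | IN=(all ⊤) | OUT={b:2; rest ⊤}
  B6: | IN=(all ⊤) | OUT={d:-3; rest ⊤}

Merge at B5: IN[B5] = OUT[B4] = {a: ⊤, b: ⊤, c: ⊤, d: ⊤, e: ⊤, f: ⊤}
Applying B5's transfer function to that IN value gives OUT[B5] (row B5 above).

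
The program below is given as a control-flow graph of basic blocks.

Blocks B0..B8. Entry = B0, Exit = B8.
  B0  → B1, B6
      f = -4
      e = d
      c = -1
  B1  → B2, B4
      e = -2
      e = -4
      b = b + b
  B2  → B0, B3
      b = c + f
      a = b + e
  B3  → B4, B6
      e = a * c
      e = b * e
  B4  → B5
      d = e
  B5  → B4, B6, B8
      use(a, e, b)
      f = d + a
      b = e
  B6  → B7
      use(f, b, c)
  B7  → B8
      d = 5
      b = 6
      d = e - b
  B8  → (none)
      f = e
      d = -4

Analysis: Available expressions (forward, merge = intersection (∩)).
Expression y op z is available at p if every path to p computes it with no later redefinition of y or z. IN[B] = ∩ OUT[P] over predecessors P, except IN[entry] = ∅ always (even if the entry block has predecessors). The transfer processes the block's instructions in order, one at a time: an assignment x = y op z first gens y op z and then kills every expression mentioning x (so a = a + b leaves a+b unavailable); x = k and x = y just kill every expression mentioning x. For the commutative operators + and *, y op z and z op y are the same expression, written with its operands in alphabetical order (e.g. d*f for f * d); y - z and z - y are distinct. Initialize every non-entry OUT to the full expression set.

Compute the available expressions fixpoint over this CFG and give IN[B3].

Answer: {b+e, c+f}

Working:
Fixpoint table:
  B0: | IN={} | OUT={}
  B1: | IN={} | OUT={}
  B2: | IN={} | OUT={b+e, c+f}
  B3: | IN={b+e, c+f} | OUT={a*c, c+f}
  B4: | IN={} | OUT={}
  B5: | IN={} | OUT={a+d}
  B6: | IN={} | OUT={}
  B7: | IN={} | OUT={e-b}
  B8: | IN={} | OUT={}

Merge at B3: IN[B3] = OUT[B2] = {b+e, c+f}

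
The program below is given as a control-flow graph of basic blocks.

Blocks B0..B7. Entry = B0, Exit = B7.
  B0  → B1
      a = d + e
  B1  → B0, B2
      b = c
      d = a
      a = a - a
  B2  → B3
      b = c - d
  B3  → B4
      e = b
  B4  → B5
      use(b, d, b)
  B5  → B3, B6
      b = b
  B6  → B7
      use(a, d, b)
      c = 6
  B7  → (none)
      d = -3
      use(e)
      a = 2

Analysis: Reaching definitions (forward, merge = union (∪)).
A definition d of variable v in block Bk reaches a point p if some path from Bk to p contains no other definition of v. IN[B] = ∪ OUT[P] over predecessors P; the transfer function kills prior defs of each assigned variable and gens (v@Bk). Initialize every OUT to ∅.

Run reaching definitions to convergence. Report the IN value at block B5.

Converged values:
  B0: | IN={a@B1, b@B1, d@B1} | OUT={a@B0, b@B1, d@B1}
  B1: | IN={a@B0, b@B1, d@B1} | OUT={a@B1, b@B1, d@B1}
  B2: | IN={a@B1, b@B1, d@B1} | OUT={a@B1, b@B2, d@B1}
  B3: | IN={a@B1, b@B2, b@B5, d@B1, e@B3} | OUT={a@B1, b@B2, b@B5, d@B1, e@B3}
  B4: | IN={a@B1, b@B2, b@B5, d@B1, e@B3} | OUT={a@B1, b@B2, b@B5, d@B1, e@B3}
  B5: | IN={a@B1, b@B2, b@B5, d@B1, e@B3} | OUT={a@B1, b@B5, d@B1, e@B3}
  B6: | IN={a@B1, b@B5, d@B1, e@B3} | OUT={a@B1, b@B5, c@B6, d@B1, e@B3}
  B7: | IN={a@B1, b@B5, c@B6, d@B1, e@B3} | OUT={a@B7, b@B5, c@B6, d@B7, e@B3}

Merge at B5: IN[B5] = OUT[B4] = {a@B1, b@B2, b@B5, d@B1, e@B3}

Answer: {a@B1, b@B2, b@B5, d@B1, e@B3}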